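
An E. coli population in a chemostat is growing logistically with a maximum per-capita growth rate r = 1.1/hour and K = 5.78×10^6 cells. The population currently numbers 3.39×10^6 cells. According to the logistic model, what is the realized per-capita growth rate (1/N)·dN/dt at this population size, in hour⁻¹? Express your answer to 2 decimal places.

(1/N)·dN/dt = r(1 − N/K) = 1.1 × (1 − 3.39×10^6/5.78×10^6).
= 1.1 × 0.41349 = 0.45484.

0.45 per hour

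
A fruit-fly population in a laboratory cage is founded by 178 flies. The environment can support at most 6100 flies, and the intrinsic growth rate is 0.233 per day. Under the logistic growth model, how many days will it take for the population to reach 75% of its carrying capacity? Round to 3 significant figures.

19.8 days

A = (K − N₀)/N₀ = (6100 − 178)/178 = 33.27.
Solve 6100/(1 + 33.27·e^(−0.233t)) = 4575: 1 + 33.27·e^(−0.233t) = 1.3333, so e^(−0.233t) = 0.0100191.
−0.233·t = ln(0.0100191) = -4.6033, so t = 4.6033/0.233 = 19.756.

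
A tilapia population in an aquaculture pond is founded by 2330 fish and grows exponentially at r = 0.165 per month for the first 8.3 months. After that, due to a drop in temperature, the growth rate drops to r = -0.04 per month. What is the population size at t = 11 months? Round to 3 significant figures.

8230 fish

Phase 1: N(8.3) = 2330·e^(0.165×8.3) = 2330·e^1.37 = 9164.78.
Phase 2 runs for 11 − 8.3 = 2.7 months at r = -0.04.
N(11) = 9164.78·e^(-0.04×2.7) = 9164.78·e^-0.108 = 8226.56.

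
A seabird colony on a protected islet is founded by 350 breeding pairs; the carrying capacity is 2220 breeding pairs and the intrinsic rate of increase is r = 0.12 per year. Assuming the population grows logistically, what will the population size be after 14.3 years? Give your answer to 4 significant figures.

1132 breeding pairs

A = (K − N₀)/N₀ = (2220 − 350)/350 = 5.3429.
N(t) = K/(1 + A·e^(−rt)) = 2220/(1 + 5.3429×e^(−0.12×14.3)).
e^(−1.716) = 0.17978; denominator = 1 + 5.3429×0.17978 = 1.9606.
N = 2220/1.9606 = 1132.33.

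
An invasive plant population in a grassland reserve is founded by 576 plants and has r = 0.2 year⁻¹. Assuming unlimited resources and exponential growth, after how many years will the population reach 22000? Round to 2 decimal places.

18.21 years

Set N₀·e^(rt) = 22000: e^(0.2·t) = 22000/576 = 38.194.
0.2·t = ln(38.194) = 3.6427, so t = 3.6427/0.2 = 18.213.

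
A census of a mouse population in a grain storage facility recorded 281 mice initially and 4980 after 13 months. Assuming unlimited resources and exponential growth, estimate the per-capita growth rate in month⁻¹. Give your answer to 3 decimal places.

0.221 per month

From N(t) = N₀·e^(rt): e^(r·13) = 4980/281 = 17.722.
r·13 = ln(17.722) = 2.8748, so r = 2.8748/13 = 0.22114.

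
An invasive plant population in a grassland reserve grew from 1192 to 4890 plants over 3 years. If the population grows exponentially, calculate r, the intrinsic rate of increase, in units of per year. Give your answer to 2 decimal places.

From N(t) = N₀·e^(rt): e^(r·3) = 4890/1192 = 4.1023.
r·3 = ln(4.1023) = 1.4116, so r = 1.4116/3 = 0.47052.

0.47 per year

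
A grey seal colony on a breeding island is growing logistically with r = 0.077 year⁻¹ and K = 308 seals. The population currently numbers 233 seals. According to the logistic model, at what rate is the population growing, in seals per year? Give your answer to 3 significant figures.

dN/dt = rN(1 − N/K) = 0.077 × 233 × (1 − 233/308).
1 − 233/308 = 0.24351; dN/dt = 0.077 × 233 × 0.24351 = 4.3688.

4.37 seals per year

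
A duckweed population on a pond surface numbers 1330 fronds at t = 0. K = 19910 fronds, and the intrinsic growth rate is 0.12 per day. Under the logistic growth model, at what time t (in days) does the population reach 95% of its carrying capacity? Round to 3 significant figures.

A = (K − N₀)/N₀ = (19910 − 1330)/1330 = 13.97.
Solve 19910/(1 + 13.97·e^(−0.12t)) = 18914.5: 1 + 13.97·e^(−0.12t) = 1.0526, so e^(−0.12t) = 0.00376749.
−0.12·t = ln(0.00376749) = -5.5813, so t = 5.5813/0.12 = 46.511.

46.5 days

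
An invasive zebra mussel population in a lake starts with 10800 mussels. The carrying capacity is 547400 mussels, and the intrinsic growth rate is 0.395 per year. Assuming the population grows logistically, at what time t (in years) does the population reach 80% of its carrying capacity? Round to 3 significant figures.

A = (K − N₀)/N₀ = (547400 − 10800)/10800 = 49.685.
Solve 547400/(1 + 49.685·e^(−0.395t)) = 437920: 1 + 49.685·e^(−0.395t) = 1.25, so e^(−0.395t) = 0.00503168.
−0.395·t = ln(0.00503168) = -5.292, so t = 5.292/0.395 = 13.397.

13.4 years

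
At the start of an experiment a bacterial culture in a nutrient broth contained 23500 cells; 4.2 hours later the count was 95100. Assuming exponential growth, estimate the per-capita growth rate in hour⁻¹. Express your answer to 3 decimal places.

0.333 per hour

From N(t) = N₀·e^(rt): e^(r·4.2) = 95100/23500 = 4.0468.
r·4.2 = ln(4.0468) = 1.3979, so r = 1.3979/4.2 = 0.33284.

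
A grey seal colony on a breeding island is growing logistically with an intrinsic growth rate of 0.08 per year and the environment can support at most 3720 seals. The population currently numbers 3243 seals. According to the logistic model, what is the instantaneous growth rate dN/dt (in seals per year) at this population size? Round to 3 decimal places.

dN/dt = rN(1 − N/K) = 0.08 × 3243 × (1 − 3243/3720).
1 − 3243/3720 = 0.12823; dN/dt = 0.08 × 3243 × 0.12823 = 33.267.

33.267 seals per year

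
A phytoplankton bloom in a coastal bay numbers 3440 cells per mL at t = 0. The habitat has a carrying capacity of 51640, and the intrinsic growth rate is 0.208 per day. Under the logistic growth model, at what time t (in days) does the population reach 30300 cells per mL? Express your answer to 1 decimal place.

A = (K − N₀)/N₀ = (51640 − 3440)/3440 = 14.012.
Solve 51640/(1 + 14.012·e^(−0.208t)) = 30300: 1 + 14.012·e^(−0.208t) = 1.7043, so e^(−0.208t) = 0.0502647.
−0.208·t = ln(0.0502647) = -2.9905, so t = 2.9905/0.208 = 14.377.

14.4 days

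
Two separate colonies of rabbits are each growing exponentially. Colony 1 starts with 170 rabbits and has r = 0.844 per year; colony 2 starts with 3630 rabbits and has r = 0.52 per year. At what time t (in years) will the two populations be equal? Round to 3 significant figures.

Set 170·e^(0.844t) = 3630·e^(0.52t).
e^((0.844 − 0.52)t) = 3630/170 → e^(0.324·t) = 21.353.
0.324·t = ln(21.353) = 3.0612, so t = 3.0612/0.324 = 9.4481.

9.45 years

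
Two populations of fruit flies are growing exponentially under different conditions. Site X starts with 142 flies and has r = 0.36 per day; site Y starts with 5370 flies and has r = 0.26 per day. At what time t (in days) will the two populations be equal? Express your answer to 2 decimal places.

Set 142·e^(0.36t) = 5370·e^(0.26t).
e^((0.36 − 0.26)t) = 5370/142 → e^(0.1·t) = 37.817.
0.1·t = ln(37.817) = 3.6328, so t = 3.6328/0.1 = 36.328.

36.33 days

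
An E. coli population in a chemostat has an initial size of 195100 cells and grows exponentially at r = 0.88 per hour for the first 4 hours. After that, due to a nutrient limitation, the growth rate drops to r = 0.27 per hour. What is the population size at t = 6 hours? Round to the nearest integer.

Phase 1: N(4) = 195100·e^(0.88×4) = 195100·e^3.52 = 6.591342×10^6.
Phase 2 runs for 6 − 4 = 2 hours at r = 0.27.
N(6) = 6.591342×10^6·e^(0.27×2) = 6.591342×10^6·e^0.54 = 1.131079×10^7.

11310788 cells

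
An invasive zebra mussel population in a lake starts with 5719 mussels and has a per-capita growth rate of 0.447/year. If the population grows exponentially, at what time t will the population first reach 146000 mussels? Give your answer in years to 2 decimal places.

7.25 years

Set N₀·e^(rt) = 146000: e^(0.447·t) = 146000/5719 = 25.529.
0.447·t = ln(25.529) = 3.2398, so t = 3.2398/0.447 = 7.2479.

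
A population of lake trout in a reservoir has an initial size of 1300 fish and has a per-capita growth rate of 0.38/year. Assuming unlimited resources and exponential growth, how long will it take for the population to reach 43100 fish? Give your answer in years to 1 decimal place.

9.2 years

Set N₀·e^(rt) = 43100: e^(0.38·t) = 43100/1300 = 33.154.
0.38·t = ln(33.154) = 3.5012, so t = 3.5012/0.38 = 9.2136.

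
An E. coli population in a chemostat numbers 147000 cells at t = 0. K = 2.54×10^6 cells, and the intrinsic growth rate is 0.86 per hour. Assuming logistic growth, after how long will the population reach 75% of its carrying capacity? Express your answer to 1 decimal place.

A = (K − N₀)/N₀ = (2.54×10^6 − 147000)/147000 = 16.279.
Solve 2.54×10^6/(1 + 16.279·e^(−0.86t)) = 1.905×10^6: 1 + 16.279·e^(−0.86t) = 1.3333, so e^(−0.86t) = 0.0204764.
−0.86·t = ln(0.0204764) = -3.8885, so t = 3.8885/0.86 = 4.5215.

4.5 hours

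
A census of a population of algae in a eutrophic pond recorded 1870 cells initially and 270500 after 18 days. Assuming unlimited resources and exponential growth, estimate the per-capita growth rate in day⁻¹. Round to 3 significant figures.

From N(t) = N₀·e^(rt): e^(r·18) = 270500/1870 = 144.65.
r·18 = ln(144.65) = 4.9743, so r = 4.9743/18 = 0.27635.

0.276 per day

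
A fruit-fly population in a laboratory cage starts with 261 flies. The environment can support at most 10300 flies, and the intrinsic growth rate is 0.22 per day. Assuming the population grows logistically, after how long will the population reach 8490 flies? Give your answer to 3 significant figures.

23.6 days

A = (K − N₀)/N₀ = (10300 − 261)/261 = 38.464.
Solve 10300/(1 + 38.464·e^(−0.22t)) = 8490: 1 + 38.464·e^(−0.22t) = 1.2132, so e^(−0.22t) = 0.00554269.
−0.22·t = ln(0.00554269) = -5.1953, so t = 5.1953/0.22 = 23.615.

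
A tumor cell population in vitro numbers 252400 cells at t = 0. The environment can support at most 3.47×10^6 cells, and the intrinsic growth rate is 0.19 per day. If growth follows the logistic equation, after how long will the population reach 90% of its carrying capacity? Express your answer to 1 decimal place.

A = (K − N₀)/N₀ = (3.47×10^6 − 252400)/252400 = 12.748.
Solve 3.47×10^6/(1 + 12.748·e^(−0.19t)) = 3.123×10^6: 1 + 12.748·e^(−0.19t) = 1.1111, so e^(−0.19t) = 0.00871595.
−0.19·t = ln(0.00871595) = -4.7426, so t = 4.7426/0.19 = 24.961.

25.0 days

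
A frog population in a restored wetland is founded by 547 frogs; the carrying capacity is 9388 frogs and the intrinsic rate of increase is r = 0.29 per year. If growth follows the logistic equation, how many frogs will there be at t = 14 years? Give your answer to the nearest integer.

7341 frogs

A = (K − N₀)/N₀ = (9388 − 547)/547 = 16.163.
N(t) = K/(1 + A·e^(−rt)) = 9388/(1 + 16.163×e^(−0.29×14)).
e^(−4.06) = 0.017249; denominator = 1 + 16.163×0.017249 = 1.2788.
N = 9388/1.2788 = 7341.31.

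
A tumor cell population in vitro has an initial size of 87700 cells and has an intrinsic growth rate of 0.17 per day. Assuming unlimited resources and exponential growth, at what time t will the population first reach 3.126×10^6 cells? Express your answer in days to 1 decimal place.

Set N₀·e^(rt) = 3.126×10^6: e^(0.17·t) = 3.126×10^6/87700 = 35.644.
0.17·t = ln(35.644) = 3.5736, so t = 3.5736/0.17 = 21.021.

21.0 days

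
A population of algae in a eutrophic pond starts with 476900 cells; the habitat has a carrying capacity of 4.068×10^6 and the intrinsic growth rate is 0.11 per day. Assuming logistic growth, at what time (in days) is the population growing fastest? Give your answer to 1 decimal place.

18.4 days

Logistic growth is fastest at N = K/2 = 2.034×10^6.
A = (K − N₀)/N₀ = 7.5301. Set K/(1 + A·e^(−rt)) = K/2 → A·e^(−rt) = 1.
e^(−0.11t) = 1/7.5301 = 0.132801, so t = ln(7.5301)/0.11 = 2.0189/0.11 = 18.354.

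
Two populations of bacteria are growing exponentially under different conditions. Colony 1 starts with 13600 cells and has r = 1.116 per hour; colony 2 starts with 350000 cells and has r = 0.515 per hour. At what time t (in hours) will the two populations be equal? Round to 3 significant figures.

5.40 hours

Set 13600·e^(1.116t) = 350000·e^(0.515t).
e^((1.116 − 0.515)t) = 350000/13600 → e^(0.601·t) = 25.735.
0.601·t = ln(25.735) = 3.2479, so t = 3.2479/0.601 = 5.4041.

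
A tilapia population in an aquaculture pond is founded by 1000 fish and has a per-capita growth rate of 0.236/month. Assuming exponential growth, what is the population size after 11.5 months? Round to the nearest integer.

N(t) = N₀·e^(rt) = 1000 × e^(0.236×11.5) = 1000 × e^2.714.
e^2.714 ≈ 15.09, so N ≈ 1000 × 15.09 = 15089.5.

15090 fish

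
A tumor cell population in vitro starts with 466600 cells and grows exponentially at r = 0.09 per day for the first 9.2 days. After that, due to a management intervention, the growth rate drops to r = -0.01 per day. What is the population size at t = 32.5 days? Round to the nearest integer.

Phase 1: N(9.2) = 466600·e^(0.09×9.2) = 466600·e^0.828 = 1.067925×10^6.
Phase 2 runs for 32.5 − 9.2 = 23.3 days at r = -0.01.
N(32.5) = 1.067925×10^6·e^(-0.01×23.3) = 1.067925×10^6·e^-0.233 = 845960.

845960 cells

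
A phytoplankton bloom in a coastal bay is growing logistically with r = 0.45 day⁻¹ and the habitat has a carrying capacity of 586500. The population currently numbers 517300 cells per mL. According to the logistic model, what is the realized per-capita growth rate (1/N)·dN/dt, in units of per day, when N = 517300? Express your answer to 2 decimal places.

0.05 per day

(1/N)·dN/dt = r(1 − N/K) = 0.45 × (1 − 517300/586500).
= 0.45 × 0.11799 = 0.053095.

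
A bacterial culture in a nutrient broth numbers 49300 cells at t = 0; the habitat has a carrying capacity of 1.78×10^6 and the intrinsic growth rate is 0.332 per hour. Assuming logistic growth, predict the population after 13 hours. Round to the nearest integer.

1211898 cells

A = (K − N₀)/N₀ = (1.78×10^6 − 49300)/49300 = 35.105.
N(t) = K/(1 + A·e^(−rt)) = 1.78×10^6/(1 + 35.105×e^(−0.332×13)).
e^(−4.316) = 0.013353; denominator = 1 + 35.105×0.013353 = 1.4688.
N = 1.78×10^6/1.4688 = 1.211898×10^6.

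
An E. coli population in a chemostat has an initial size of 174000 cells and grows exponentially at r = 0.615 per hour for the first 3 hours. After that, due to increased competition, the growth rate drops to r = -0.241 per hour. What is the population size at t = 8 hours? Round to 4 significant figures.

Phase 1: N(3) = 174000·e^(0.615×3) = 174000·e^1.845 = 1.101089×10^6.
Phase 2 runs for 8 − 3 = 5 hours at r = -0.241.
N(8) = 1.101089×10^6·e^(-0.241×5) = 1.101089×10^6·e^-1.205 = 329988.

330000 cells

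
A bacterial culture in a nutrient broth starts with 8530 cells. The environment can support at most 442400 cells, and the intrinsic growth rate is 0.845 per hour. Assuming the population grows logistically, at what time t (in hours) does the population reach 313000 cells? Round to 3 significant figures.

A = (K − N₀)/N₀ = (442400 − 8530)/8530 = 50.864.
Solve 442400/(1 + 50.864·e^(−0.845t)) = 313000: 1 + 50.864·e^(−0.845t) = 1.4134, so e^(−0.845t) = 0.00812792.
−0.845·t = ln(0.00812792) = -4.8125, so t = 4.8125/0.845 = 5.6952.

5.70 hours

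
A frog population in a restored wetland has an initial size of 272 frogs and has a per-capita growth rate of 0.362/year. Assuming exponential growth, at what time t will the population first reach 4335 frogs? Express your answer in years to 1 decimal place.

Set N₀·e^(rt) = 4335: e^(0.362·t) = 4335/272 = 15.938.
0.362·t = ln(15.938) = 2.7687, so t = 2.7687/0.362 = 7.6483.

7.6 years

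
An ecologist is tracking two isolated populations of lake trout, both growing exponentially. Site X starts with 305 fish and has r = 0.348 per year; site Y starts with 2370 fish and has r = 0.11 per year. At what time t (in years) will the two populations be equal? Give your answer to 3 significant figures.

8.61 years

Set 305·e^(0.348t) = 2370·e^(0.11t).
e^((0.348 − 0.11)t) = 2370/305 → e^(0.238·t) = 7.7705.
0.238·t = ln(7.7705) = 2.0503, so t = 2.0503/0.238 = 8.6148.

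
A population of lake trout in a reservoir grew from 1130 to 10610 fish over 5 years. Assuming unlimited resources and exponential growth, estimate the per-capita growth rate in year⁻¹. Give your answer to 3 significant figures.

0.448 per year

From N(t) = N₀·e^(rt): e^(r·5) = 10610/1130 = 9.3894.
r·5 = ln(9.3894) = 2.2396, so r = 2.2396/5 = 0.44792.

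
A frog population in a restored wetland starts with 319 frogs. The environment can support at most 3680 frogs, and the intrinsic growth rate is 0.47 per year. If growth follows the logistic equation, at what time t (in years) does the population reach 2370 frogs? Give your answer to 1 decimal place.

A = (K − N₀)/N₀ = (3680 − 319)/319 = 10.536.
Solve 3680/(1 + 10.536·e^(−0.47t)) = 2370: 1 + 10.536·e^(−0.47t) = 1.5527, so e^(−0.47t) = 0.052462.
−0.47·t = ln(0.052462) = -2.9477, so t = 2.9477/0.47 = 6.2716.

6.3 years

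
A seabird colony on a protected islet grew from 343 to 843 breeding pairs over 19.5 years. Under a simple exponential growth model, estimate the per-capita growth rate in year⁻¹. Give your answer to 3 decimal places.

0.046 per year

From N(t) = N₀·e^(rt): e^(r·19.5) = 843/343 = 2.4577.
r·19.5 = ln(2.4577) = 0.89924, so r = 0.89924/19.5 = 0.046115.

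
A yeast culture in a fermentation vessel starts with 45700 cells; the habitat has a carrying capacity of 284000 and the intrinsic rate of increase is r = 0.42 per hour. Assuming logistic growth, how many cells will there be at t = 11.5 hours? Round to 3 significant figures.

A = (K − N₀)/N₀ = (284000 − 45700)/45700 = 5.2144.
N(t) = K/(1 + A·e^(−rt)) = 284000/(1 + 5.2144×e^(−0.42×11.5)).
e^(−4.83) = 0.0079865; denominator = 1 + 5.2144×0.0079865 = 1.0416.
N = 284000/1.0416 = 272646.

273000 cells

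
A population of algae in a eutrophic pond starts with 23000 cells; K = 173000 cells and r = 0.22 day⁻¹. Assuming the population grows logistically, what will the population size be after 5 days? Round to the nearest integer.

A = (K − N₀)/N₀ = (173000 − 23000)/23000 = 6.5217.
N(t) = K/(1 + A·e^(−rt)) = 173000/(1 + 6.5217×e^(−0.22×5)).
e^(−1.1) = 0.33287; denominator = 1 + 6.5217×0.33287 = 3.1709.
N = 173000/3.1709 = 54558.7.

54559 cells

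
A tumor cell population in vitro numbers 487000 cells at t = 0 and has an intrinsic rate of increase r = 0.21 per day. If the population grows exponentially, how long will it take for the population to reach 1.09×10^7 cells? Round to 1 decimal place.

14.8 days

Set N₀·e^(rt) = 1.09×10^7: e^(0.21·t) = 1.09×10^7/487000 = 22.382.
0.21·t = ln(22.382) = 3.1083, so t = 3.1083/0.21 = 14.801.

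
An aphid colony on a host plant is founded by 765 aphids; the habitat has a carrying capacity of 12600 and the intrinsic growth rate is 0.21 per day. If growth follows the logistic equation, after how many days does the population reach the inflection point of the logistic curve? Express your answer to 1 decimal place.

Logistic growth is fastest at N = K/2 = 6300.
A = (K − N₀)/N₀ = 15.471. Set K/(1 + A·e^(−rt)) = K/2 → A·e^(−rt) = 1.
e^(−0.21t) = 1/15.471 = 0.0646388, so t = ln(15.471)/0.21 = 2.7389/0.21 = 13.043.

13.0 days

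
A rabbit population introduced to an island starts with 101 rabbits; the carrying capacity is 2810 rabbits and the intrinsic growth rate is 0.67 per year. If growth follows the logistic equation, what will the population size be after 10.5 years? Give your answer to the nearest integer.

2745 rabbits

A = (K − N₀)/N₀ = (2810 − 101)/101 = 26.822.
N(t) = K/(1 + A·e^(−rt)) = 2810/(1 + 26.822×e^(−0.67×10.5)).
e^(−7.035) = 0.00088052; denominator = 1 + 26.822×0.00088052 = 1.0236.
N = 2810/1.0236 = 2745.17.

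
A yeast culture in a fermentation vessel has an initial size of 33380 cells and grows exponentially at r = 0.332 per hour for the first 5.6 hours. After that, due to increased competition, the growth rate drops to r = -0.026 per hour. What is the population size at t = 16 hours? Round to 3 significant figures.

163000 cells

Phase 1: N(5.6) = 33380·e^(0.332×5.6) = 33380·e^1.859 = 214253.
Phase 2 runs for 16 − 5.6 = 10.4 hours at r = -0.026.
N(16) = 214253·e^(-0.026×10.4) = 214253·e^-0.2704 = 163491.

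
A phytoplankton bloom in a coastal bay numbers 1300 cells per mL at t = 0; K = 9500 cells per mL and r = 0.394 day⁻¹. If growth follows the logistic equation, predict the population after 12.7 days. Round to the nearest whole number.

9114 cells per mL

A = (K − N₀)/N₀ = (9500 − 1300)/1300 = 6.3077.
N(t) = K/(1 + A·e^(−rt)) = 9500/(1 + 6.3077×e^(−0.394×12.7)).
e^(−5.004) = 0.0067124; denominator = 1 + 6.3077×0.0067124 = 1.0423.
N = 9500/1.0423 = 9114.11.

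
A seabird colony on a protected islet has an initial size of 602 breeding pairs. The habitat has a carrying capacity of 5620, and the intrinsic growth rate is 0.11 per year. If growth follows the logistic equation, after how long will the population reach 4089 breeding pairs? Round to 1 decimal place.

28.2 years

A = (K − N₀)/N₀ = (5620 − 602)/602 = 8.3355.
Solve 5620/(1 + 8.3355·e^(−0.11t)) = 4089: 1 + 8.3355·e^(−0.11t) = 1.3744, so e^(−0.11t) = 0.0449184.
−0.11·t = ln(0.0449184) = -3.1029, so t = 3.1029/0.11 = 28.208.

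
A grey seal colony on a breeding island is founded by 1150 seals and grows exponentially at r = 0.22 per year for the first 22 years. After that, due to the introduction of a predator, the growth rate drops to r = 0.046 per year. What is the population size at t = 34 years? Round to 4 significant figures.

252600 seals

Phase 1: N(22) = 1150·e^(0.22×22) = 1150·e^4.84 = 145440.
Phase 2 runs for 34 − 22 = 12 years at r = 0.046.
N(34) = 145440·e^(0.046×12) = 145440·e^0.552 = 252589.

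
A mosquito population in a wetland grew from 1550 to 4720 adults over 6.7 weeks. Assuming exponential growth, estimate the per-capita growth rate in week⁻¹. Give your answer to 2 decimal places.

From N(t) = N₀·e^(rt): e^(r·6.7) = 4720/1550 = 3.0452.
r·6.7 = ln(3.0452) = 1.1136, so r = 1.1136/6.7 = 0.1662.

0.17 per week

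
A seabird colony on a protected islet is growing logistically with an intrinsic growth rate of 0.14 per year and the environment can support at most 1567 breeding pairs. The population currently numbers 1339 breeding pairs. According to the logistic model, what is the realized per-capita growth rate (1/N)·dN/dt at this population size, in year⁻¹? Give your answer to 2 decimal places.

(1/N)·dN/dt = r(1 − N/K) = 0.14 × (1 − 1339/1567).
= 0.14 × 0.1455 = 0.02037.

0.02 per year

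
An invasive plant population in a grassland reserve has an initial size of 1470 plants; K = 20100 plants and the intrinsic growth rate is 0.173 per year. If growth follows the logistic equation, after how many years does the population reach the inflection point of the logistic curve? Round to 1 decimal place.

14.7 years

Logistic growth is fastest at N = K/2 = 10050.
A = (K − N₀)/N₀ = 12.673. Set K/(1 + A·e^(−rt)) = K/2 → A·e^(−rt) = 1.
e^(−0.173t) = 1/12.673 = 0.078905, so t = ln(12.673)/0.173 = 2.5395/0.173 = 14.679.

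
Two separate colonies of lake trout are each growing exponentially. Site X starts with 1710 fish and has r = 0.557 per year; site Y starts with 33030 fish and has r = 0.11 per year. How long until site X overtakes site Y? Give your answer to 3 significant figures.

Set 1710·e^(0.557t) = 33030·e^(0.11t).
e^((0.557 − 0.11)t) = 33030/1710 → e^(0.447·t) = 19.316.
0.447·t = ln(19.316) = 2.9609, so t = 2.9609/0.447 = 6.624.

6.62 years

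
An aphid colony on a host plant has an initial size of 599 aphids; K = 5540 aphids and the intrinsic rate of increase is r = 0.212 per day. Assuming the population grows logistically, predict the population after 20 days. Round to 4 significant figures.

4952 aphids

A = (K − N₀)/N₀ = (5540 − 599)/599 = 8.2487.
N(t) = K/(1 + A·e^(−rt)) = 5540/(1 + 8.2487×e^(−0.212×20)).
e^(−4.24) = 0.014408; denominator = 1 + 8.2487×0.014408 = 1.1188.
N = 5540/1.1188 = 4951.54.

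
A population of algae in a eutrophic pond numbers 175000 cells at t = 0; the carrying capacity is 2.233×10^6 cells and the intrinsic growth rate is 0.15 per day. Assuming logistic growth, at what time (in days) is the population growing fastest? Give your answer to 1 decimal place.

Logistic growth is fastest at N = K/2 = 1.1165×10^6.
A = (K − N₀)/N₀ = 11.76. Set K/(1 + A·e^(−rt)) = K/2 → A·e^(−rt) = 1.
e^(−0.15t) = 1/11.76 = 0.085034, so t = ln(11.76)/0.15 = 2.4647/0.15 = 16.431.

16.4 days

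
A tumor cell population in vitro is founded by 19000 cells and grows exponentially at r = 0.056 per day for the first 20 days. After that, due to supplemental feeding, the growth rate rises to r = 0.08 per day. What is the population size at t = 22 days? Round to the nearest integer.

68336 cells

Phase 1: N(20) = 19000·e^(0.056×20) = 19000·e^1.12 = 58232.2.
Phase 2 runs for 22 − 20 = 2 days at r = 0.08.
N(22) = 58232.2·e^(0.08×2) = 58232.2·e^0.16 = 68336.2.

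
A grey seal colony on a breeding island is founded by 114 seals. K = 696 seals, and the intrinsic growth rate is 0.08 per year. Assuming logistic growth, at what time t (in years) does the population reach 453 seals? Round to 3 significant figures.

28.2 years

A = (K − N₀)/N₀ = (696 − 114)/114 = 5.1053.
Solve 696/(1 + 5.1053·e^(−0.08t)) = 453: 1 + 5.1053·e^(−0.08t) = 1.5364, so e^(−0.08t) = 0.105073.
−0.08·t = ln(0.105073) = -2.2531, so t = 2.2531/0.08 = 28.164.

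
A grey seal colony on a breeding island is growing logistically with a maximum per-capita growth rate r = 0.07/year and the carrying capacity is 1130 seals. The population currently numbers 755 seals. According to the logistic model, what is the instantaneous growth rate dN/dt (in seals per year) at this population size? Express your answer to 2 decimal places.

17.54 seals per year

dN/dt = rN(1 − N/K) = 0.07 × 755 × (1 − 755/1130).
1 − 755/1130 = 0.33186; dN/dt = 0.07 × 755 × 0.33186 = 17.539.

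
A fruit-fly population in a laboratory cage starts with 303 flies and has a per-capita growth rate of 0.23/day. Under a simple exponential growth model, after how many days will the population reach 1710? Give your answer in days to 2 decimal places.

7.52 days

Set N₀·e^(rt) = 1710: e^(0.23·t) = 1710/303 = 5.6436.
0.23·t = ln(5.6436) = 1.7305, so t = 1.7305/0.23 = 7.524.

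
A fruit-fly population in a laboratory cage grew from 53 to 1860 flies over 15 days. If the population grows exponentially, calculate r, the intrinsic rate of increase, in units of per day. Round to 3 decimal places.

From N(t) = N₀·e^(rt): e^(r·15) = 1860/53 = 35.094.
r·15 = ln(35.094) = 3.558, so r = 3.558/15 = 0.2372.

0.237 per day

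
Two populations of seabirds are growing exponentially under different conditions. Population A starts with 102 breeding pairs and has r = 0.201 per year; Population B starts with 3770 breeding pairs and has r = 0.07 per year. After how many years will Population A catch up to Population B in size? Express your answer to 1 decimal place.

Set 102·e^(0.201t) = 3770·e^(0.07t).
e^((0.201 − 0.07)t) = 3770/102 → e^(0.131·t) = 36.961.
0.131·t = ln(36.961) = 3.6099, so t = 3.6099/0.131 = 27.556.

27.6 years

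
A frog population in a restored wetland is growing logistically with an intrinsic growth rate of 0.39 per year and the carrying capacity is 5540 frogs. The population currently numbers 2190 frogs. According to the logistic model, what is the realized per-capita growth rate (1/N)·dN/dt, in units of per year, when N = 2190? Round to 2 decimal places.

(1/N)·dN/dt = r(1 − N/K) = 0.39 × (1 − 2190/5540).
= 0.39 × 0.60469 = 0.23583.

0.24 per year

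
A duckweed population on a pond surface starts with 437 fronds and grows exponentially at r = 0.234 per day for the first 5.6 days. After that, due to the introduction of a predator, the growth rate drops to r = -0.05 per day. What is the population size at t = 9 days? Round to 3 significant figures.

Phase 1: N(5.6) = 437·e^(0.234×5.6) = 437·e^1.31 = 1620.25.
Phase 2 runs for 9 − 5.6 = 3.4 days at r = -0.05.
N(9) = 1620.25·e^(-0.05×3.4) = 1620.25·e^-0.17 = 1366.94.

1370 fronds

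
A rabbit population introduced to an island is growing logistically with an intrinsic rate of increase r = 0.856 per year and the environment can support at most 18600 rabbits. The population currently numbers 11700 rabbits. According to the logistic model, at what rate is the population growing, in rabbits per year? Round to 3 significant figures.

dN/dt = rN(1 − N/K) = 0.856 × 11700 × (1 − 11700/18600).
1 − 11700/18600 = 0.37097; dN/dt = 0.856 × 11700 × 0.37097 = 3715.3.

3720 rabbits per year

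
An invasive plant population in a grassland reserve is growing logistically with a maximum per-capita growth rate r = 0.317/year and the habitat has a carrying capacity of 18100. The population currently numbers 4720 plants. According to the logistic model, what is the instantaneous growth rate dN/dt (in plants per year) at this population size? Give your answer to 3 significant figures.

1110 plants per year

dN/dt = rN(1 − N/K) = 0.317 × 4720 × (1 − 4720/18100).
1 − 4720/18100 = 0.73923; dN/dt = 0.317 × 4720 × 0.73923 = 1106.1.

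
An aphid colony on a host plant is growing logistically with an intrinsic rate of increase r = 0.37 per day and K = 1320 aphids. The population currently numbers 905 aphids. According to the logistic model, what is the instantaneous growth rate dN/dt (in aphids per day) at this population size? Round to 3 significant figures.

105 aphids per day

dN/dt = rN(1 − N/K) = 0.37 × 905 × (1 − 905/1320).
1 − 905/1320 = 0.31439; dN/dt = 0.37 × 905 × 0.31439 = 105.27.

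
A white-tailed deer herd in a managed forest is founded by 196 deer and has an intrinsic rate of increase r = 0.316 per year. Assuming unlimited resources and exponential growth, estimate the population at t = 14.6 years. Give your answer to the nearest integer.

19766 deer

N(t) = N₀·e^(rt) = 196 × e^(0.316×14.6) = 196 × e^4.614.
e^4.614 ≈ 100.85, so N ≈ 196 × 100.85 = 19765.9.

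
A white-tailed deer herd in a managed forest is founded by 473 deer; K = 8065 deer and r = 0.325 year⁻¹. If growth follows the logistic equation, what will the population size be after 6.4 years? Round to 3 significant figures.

A = (K − N₀)/N₀ = (8065 − 473)/473 = 16.051.
N(t) = K/(1 + A·e^(−rt)) = 8065/(1 + 16.051×e^(−0.325×6.4)).
e^(−2.08) = 0.12493; denominator = 1 + 16.051×0.12493 = 3.0052.
N = 8065/3.0052 = 2683.66.

2680 deer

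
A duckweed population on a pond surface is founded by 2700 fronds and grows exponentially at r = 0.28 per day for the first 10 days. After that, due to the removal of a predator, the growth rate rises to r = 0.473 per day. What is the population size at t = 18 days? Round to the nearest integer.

1953254 fronds

Phase 1: N(10) = 2700·e^(0.28×10) = 2700·e^2.8 = 44400.5.
Phase 2 runs for 18 − 10 = 8 days at r = 0.473.
N(18) = 44400.5·e^(0.473×8) = 44400.5·e^3.784 = 1.953254×10^6.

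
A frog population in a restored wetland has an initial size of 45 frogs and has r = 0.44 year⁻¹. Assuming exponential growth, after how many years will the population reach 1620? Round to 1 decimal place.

8.1 years

Set N₀·e^(rt) = 1620: e^(0.44·t) = 1620/45 = 36.
0.44·t = ln(36) = 3.5835, so t = 3.5835/0.44 = 8.1444.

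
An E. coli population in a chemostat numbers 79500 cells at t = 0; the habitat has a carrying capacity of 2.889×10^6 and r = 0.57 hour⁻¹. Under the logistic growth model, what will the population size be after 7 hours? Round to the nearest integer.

1746915 cells

A = (K − N₀)/N₀ = (2.889×10^6 − 79500)/79500 = 35.34.
N(t) = K/(1 + A·e^(−rt)) = 2.889×10^6/(1 + 35.34×e^(−0.57×7)).
e^(−3.99) = 0.0185; denominator = 1 + 35.34×0.0185 = 1.6538.
N = 2.889×10^6/1.6538 = 1.746915×10^6.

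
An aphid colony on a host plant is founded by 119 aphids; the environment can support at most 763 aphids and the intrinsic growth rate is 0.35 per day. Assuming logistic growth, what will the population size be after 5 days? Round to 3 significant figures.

393 aphids

A = (K − N₀)/N₀ = (763 − 119)/119 = 5.4118.
N(t) = K/(1 + A·e^(−rt)) = 763/(1 + 5.4118×e^(−0.35×5)).
e^(−1.75) = 0.17377; denominator = 1 + 5.4118×0.17377 = 1.9404.
N = 763/1.9404 = 393.213.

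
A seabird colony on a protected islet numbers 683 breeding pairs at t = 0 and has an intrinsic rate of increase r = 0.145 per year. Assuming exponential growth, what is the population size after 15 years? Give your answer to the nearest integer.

6012 breeding pairs

N(t) = N₀·e^(rt) = 683 × e^(0.145×15) = 683 × e^2.175.
e^2.175 ≈ 8.8022, so N ≈ 683 × 8.8022 = 6011.89.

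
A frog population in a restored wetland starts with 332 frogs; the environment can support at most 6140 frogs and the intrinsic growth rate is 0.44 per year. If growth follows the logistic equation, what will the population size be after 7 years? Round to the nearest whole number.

A = (K − N₀)/N₀ = (6140 − 332)/332 = 17.494.
N(t) = K/(1 + A·e^(−rt)) = 6140/(1 + 17.494×e^(−0.44×7)).
e^(−3.08) = 0.045959; denominator = 1 + 17.494×0.045959 = 1.804.
N = 6140/1.804 = 3403.53.

3404 frogs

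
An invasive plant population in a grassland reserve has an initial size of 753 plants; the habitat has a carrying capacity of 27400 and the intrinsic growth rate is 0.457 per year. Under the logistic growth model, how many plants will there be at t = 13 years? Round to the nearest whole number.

25068 plants

A = (K − N₀)/N₀ = (27400 − 753)/753 = 35.388.
N(t) = K/(1 + A·e^(−rt)) = 27400/(1 + 35.388×e^(−0.457×13)).
e^(−5.941) = 0.0026294; denominator = 1 + 35.388×0.0026294 = 1.093.
N = 27400/1.093 = 25067.5.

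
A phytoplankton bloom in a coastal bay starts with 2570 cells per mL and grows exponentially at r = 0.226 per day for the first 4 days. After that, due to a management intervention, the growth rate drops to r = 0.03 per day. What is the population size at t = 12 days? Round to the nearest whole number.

8068 cells per mL

Phase 1: N(4) = 2570·e^(0.226×4) = 2570·e^0.904 = 6346.52.
Phase 2 runs for 12 − 4 = 8 days at r = 0.03.
N(12) = 6346.52·e^(0.03×8) = 6346.52·e^0.24 = 8068.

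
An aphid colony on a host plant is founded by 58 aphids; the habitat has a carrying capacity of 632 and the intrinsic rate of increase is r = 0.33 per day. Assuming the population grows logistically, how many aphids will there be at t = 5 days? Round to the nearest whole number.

218 aphids

A = (K − N₀)/N₀ = (632 − 58)/58 = 9.8966.
N(t) = K/(1 + A·e^(−rt)) = 632/(1 + 9.8966×e^(−0.33×5)).
e^(−1.65) = 0.19205; denominator = 1 + 9.8966×0.19205 = 2.9006.
N = 632/2.9006 = 217.884.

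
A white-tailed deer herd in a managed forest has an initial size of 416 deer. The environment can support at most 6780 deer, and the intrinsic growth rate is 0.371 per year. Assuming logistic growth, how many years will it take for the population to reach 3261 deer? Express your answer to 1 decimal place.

A = (K − N₀)/N₀ = (6780 − 416)/416 = 15.298.
Solve 6780/(1 + 15.298·e^(−0.371t)) = 3261: 1 + 15.298·e^(−0.371t) = 2.0791, so e^(−0.371t) = 0.0705394.
−0.371·t = ln(0.0705394) = -2.6516, so t = 2.6516/0.371 = 7.1471.

7.1 years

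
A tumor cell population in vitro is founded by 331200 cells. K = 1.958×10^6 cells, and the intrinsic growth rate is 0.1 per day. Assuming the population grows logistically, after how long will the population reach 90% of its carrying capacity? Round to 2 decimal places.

A = (K − N₀)/N₀ = (1.958×10^6 − 331200)/331200 = 4.9118.
Solve 1.958×10^6/(1 + 4.9118·e^(−0.1t)) = 1.7622×10^6: 1 + 4.9118·e^(−0.1t) = 1.1111, so e^(−0.1t) = 0.0226211.
−0.1·t = ln(0.0226211) = -3.7889, so t = 3.7889/0.1 = 37.889.

37.89 days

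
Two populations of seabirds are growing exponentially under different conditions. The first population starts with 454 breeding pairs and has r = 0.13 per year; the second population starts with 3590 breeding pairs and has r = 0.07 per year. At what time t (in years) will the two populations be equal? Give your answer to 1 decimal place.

34.5 years

Set 454·e^(0.13t) = 3590·e^(0.07t).
e^((0.13 − 0.07)t) = 3590/454 → e^(0.06·t) = 7.9075.
0.06·t = ln(7.9075) = 2.0678, so t = 2.0678/0.06 = 34.464.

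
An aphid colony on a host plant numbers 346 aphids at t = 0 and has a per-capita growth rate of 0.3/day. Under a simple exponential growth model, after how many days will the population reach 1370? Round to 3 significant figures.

Set N₀·e^(rt) = 1370: e^(0.3·t) = 1370/346 = 3.9595.
0.3·t = ln(3.9595) = 1.3761, so t = 1.3761/0.3 = 4.5871.

4.59 days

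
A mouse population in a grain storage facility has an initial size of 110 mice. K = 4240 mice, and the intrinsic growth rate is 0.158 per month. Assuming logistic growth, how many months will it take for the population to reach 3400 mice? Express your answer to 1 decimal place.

A = (K − N₀)/N₀ = (4240 − 110)/110 = 37.545.
Solve 4240/(1 + 37.545·e^(−0.158t)) = 3400: 1 + 37.545·e^(−0.158t) = 1.2471, so e^(−0.158t) = 0.00658026.
−0.158·t = ln(0.00658026) = -5.0237, so t = 5.0237/0.158 = 31.795.

31.8 months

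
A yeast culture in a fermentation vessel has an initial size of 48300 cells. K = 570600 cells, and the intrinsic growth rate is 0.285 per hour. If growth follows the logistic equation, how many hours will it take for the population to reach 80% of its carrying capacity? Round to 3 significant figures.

13.2 hours

A = (K − N₀)/N₀ = (570600 − 48300)/48300 = 10.814.
Solve 570600/(1 + 10.814·e^(−0.285t)) = 456480: 1 + 10.814·e^(−0.285t) = 1.25, so e^(−0.285t) = 0.0231189.
−0.285·t = ln(0.0231189) = -3.7671, so t = 3.7671/0.285 = 13.218.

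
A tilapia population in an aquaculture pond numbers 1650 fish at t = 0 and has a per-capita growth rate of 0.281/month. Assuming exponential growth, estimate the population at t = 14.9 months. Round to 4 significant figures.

108600 fish

N(t) = N₀·e^(rt) = 1650 × e^(0.281×14.9) = 1650 × e^4.187.
e^4.187 ≈ 65.818, so N ≈ 1650 × 65.818 = 108600.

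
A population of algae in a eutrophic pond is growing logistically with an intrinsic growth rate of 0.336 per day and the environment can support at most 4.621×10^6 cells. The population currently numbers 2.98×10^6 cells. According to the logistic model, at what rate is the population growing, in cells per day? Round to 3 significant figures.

dN/dt = rN(1 − N/K) = 0.336 × 2.98×10^6 × (1 − 2.98×10^6/4.621×10^6).
1 − 2.98×10^6/4.621×10^6 = 0.35512; dN/dt = 0.336 × 2.98×10^6 × 0.35512 = 3.55572×10^5.

356000 cells per day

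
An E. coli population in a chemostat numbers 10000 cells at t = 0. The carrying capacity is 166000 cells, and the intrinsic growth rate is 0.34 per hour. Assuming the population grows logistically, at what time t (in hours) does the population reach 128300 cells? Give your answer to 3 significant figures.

A = (K − N₀)/N₀ = (166000 − 10000)/10000 = 15.6.
Solve 166000/(1 + 15.6·e^(−0.34t)) = 128300: 1 + 15.6·e^(−0.34t) = 1.2938, so e^(−0.34t) = 0.0188361.
−0.34·t = ln(0.0188361) = -3.972, so t = 3.972/0.34 = 11.682.

11.7 hours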